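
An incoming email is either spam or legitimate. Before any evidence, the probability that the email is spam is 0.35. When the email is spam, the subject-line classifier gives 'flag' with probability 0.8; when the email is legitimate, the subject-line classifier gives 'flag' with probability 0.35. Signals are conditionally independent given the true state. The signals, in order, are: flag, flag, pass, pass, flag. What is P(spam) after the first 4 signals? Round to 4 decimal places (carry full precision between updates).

0.2103

After 'flag': P(spam) = 0.8·0.3500 / (0.8·0.3500 + 0.35·0.6500) ≈ 0.5517
After 'flag': P(spam) = 0.8·0.5517 / (0.8·0.5517 + 0.35·0.4483) ≈ 0.7378
After 'pass': P(spam) = 0.2·0.7378 / (0.2·0.7378 + 0.65·0.2622) ≈ 0.4640
After 'pass': P(spam) = 0.2·0.4640 / (0.2·0.4640 + 0.65·0.5360) ≈ 0.2103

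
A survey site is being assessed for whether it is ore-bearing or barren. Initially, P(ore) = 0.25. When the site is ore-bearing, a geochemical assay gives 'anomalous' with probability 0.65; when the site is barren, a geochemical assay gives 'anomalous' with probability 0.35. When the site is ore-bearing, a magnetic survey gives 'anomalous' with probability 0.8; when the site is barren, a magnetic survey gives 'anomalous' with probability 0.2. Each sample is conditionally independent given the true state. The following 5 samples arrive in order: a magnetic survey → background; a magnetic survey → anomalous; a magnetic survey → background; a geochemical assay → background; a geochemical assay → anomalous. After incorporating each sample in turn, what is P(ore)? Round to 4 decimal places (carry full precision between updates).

After a magnetic survey='background': P(ore) = 0.2·0.2500 / (0.2·0.2500 + 0.8·0.7500) ≈ 0.0769
After a magnetic survey='anomalous': P(ore) = 0.8·0.0769 / (0.8·0.0769 + 0.2·0.9231) ≈ 0.2500
After a magnetic survey='background': P(ore) = 0.2·0.2500 / (0.2·0.2500 + 0.8·0.7500) ≈ 0.0769
After a geochemical assay='background': P(ore) = 0.35·0.0769 / (0.35·0.0769 + 0.65·0.9231) ≈ 0.0429
After a geochemical assay='anomalous': P(ore) = 0.65·0.0429 / (0.65·0.0429 + 0.35·0.9571) ≈ 0.0769

0.0769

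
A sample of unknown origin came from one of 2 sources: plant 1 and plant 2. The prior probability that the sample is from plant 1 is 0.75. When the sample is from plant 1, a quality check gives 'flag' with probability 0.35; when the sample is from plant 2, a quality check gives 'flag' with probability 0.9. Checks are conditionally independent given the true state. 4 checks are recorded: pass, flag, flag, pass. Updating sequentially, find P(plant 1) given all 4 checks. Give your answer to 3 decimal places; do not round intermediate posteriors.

0.950

After 'pass': P(plant 1) = 0.65·0.7500 / (0.65·0.7500 + 0.1·0.2500) ≈ 0.9512
After 'flag': P(plant 1) = 0.35·0.9512 / (0.35·0.9512 + 0.9·0.0488) ≈ 0.8835
After 'flag': P(plant 1) = 0.35·0.8835 / (0.35·0.8835 + 0.9·0.1165) ≈ 0.7468
After 'pass': P(plant 1) = 0.65·0.7468 / (0.65·0.7468 + 0.1·0.2532) ≈ 0.9504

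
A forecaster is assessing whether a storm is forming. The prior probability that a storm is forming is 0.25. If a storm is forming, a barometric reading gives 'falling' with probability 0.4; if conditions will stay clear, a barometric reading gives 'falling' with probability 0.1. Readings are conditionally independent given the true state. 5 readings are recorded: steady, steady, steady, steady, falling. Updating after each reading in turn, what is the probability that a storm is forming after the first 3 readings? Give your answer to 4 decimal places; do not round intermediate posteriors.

After 'steady': P(storm) = 0.6·0.2500 / (0.6·0.2500 + 0.9·0.7500) ≈ 0.1818
After 'steady': P(storm) = 0.6·0.1818 / (0.6·0.1818 + 0.9·0.8182) ≈ 0.1290
After 'steady': P(storm) = 0.6·0.1290 / (0.6·0.1290 + 0.9·0.8710) ≈ 0.0899

0.0899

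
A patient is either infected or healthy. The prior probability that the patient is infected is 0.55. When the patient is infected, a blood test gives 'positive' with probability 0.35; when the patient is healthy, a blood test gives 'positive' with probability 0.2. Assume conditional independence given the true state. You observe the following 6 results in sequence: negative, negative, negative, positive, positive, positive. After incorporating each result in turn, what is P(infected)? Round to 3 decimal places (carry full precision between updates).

0.778

After 'negative': P(infected) = 0.65·0.5500 / (0.65·0.5500 + 0.8·0.4500) ≈ 0.4983
After 'negative': P(infected) = 0.65·0.4983 / (0.65·0.4983 + 0.8·0.5017) ≈ 0.4466
After 'negative': P(infected) = 0.65·0.4466 / (0.65·0.4466 + 0.8·0.5534) ≈ 0.3960
After 'positive': P(infected) = 0.35·0.3960 / (0.35·0.3960 + 0.2·0.6040) ≈ 0.5343
After 'positive': P(infected) = 0.35·0.5343 / (0.35·0.5343 + 0.2·0.4657) ≈ 0.6675
After 'positive': P(infected) = 0.35·0.6675 / (0.35·0.6675 + 0.2·0.3325) ≈ 0.7784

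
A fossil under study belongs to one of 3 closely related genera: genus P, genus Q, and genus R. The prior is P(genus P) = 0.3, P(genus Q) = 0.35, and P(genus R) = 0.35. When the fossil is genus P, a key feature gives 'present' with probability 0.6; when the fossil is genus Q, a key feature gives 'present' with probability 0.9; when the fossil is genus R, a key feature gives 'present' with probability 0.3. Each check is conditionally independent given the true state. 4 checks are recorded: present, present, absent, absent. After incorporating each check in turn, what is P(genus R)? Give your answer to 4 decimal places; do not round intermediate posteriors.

0.4342

After 'present': normaliser = 0.6·0.3000 + 0.9·0.3500 + 0.3·0.3500; P(genus P) ≈ 0.3000, P(genus Q) ≈ 0.5250, P(genus R) ≈ 0.1750
After 'present': normaliser = 0.6·0.3000 + 0.9·0.5250 + 0.3·0.1750; P(genus P) ≈ 0.2553, P(genus Q) ≈ 0.6702, P(genus R) ≈ 0.0745
After 'absent': normaliser = 0.4·0.2553 + 0.1·0.6702 + 0.7·0.0745; P(genus P) ≈ 0.4615, P(genus Q) ≈ 0.3029, P(genus R) ≈ 0.2356
After 'absent': normaliser = 0.4·0.4615 + 0.1·0.3029 + 0.7·0.2356; P(genus P) ≈ 0.4861, P(genus Q) ≈ 0.0797, P(genus R) ≈ 0.4342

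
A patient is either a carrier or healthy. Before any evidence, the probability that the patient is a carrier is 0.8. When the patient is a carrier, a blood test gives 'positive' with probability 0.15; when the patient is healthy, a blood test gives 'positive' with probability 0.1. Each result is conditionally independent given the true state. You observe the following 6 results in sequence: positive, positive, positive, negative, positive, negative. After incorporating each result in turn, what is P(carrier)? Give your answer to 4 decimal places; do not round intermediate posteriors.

After 'positive': P(carrier) = 0.15·0.8000 / (0.15·0.8000 + 0.1·0.2000) ≈ 0.8571
After 'positive': P(carrier) = 0.15·0.8571 / (0.15·0.8571 + 0.1·0.1429) ≈ 0.9000
After 'positive': P(carrier) = 0.15·0.9000 / (0.15·0.9000 + 0.1·0.1000) ≈ 0.9310
After 'negative': P(carrier) = 0.85·0.9310 / (0.85·0.9310 + 0.9·0.0690) ≈ 0.9273
After 'positive': P(carrier) = 0.15·0.9273 / (0.15·0.9273 + 0.1·0.0727) ≈ 0.9503
After 'negative': P(carrier) = 0.85·0.9503 / (0.85·0.9503 + 0.9·0.0497) ≈ 0.9475

0.9475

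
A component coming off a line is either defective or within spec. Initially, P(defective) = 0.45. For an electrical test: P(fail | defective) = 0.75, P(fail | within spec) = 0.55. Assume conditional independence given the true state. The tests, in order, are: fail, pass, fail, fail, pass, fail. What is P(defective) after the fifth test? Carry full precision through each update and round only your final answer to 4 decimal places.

0.3904

After 'fail': P(defective) = 0.75·0.4500 / (0.75·0.4500 + 0.55·0.5500) ≈ 0.5273
After 'pass': P(defective) = 0.25·0.5273 / (0.25·0.5273 + 0.45·0.4727) ≈ 0.3827
After 'fail': P(defective) = 0.75·0.3827 / (0.75·0.3827 + 0.55·0.6173) ≈ 0.4581
After 'fail': P(defective) = 0.75·0.4581 / (0.75·0.4581 + 0.55·0.5419) ≈ 0.5354
After 'pass': P(defective) = 0.25·0.5354 / (0.25·0.5354 + 0.45·0.4646) ≈ 0.3904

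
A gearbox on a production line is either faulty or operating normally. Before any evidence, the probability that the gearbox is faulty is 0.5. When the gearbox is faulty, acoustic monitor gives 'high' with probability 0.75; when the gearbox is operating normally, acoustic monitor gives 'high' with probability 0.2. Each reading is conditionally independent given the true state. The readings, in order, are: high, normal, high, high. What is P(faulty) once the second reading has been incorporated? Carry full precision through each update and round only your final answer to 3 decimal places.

After 'high': P(faulty) = 0.75·0.5000 / (0.75·0.5000 + 0.2·0.5000) ≈ 0.7895
After 'normal': P(faulty) = 0.25·0.7895 / (0.25·0.7895 + 0.8·0.2105) ≈ 0.5396

0.540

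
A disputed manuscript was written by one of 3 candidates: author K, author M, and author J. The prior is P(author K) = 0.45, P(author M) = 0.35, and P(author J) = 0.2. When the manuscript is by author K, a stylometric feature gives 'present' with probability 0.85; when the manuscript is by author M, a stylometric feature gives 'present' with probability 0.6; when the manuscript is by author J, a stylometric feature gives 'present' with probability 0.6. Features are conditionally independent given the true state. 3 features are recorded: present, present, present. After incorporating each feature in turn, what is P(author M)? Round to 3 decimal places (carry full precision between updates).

After 'present': normaliser = 0.85·0.4500 + 0.6·0.3500 + 0.6·0.2000; P(author K) ≈ 0.5368, P(author M) ≈ 0.2947, P(author J) ≈ 0.1684
After 'present': normaliser = 0.85·0.5368 + 0.6·0.2947 + 0.6·0.1684; P(author K) ≈ 0.6215, P(author M) ≈ 0.2409, P(author J) ≈ 0.1376
After 'present': normaliser = 0.85·0.6215 + 0.6·0.2409 + 0.6·0.1376; P(author K) ≈ 0.6994, P(author M) ≈ 0.1913, P(author J) ≈ 0.1093

0.191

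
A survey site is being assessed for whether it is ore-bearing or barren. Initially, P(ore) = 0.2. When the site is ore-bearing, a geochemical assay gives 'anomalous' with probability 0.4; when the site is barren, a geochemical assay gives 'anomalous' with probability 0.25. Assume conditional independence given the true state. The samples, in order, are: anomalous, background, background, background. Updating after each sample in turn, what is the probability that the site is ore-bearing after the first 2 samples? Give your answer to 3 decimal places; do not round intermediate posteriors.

After 'anomalous': P(ore) = 0.4·0.2000 / (0.4·0.2000 + 0.25·0.8000) ≈ 0.2857
After 'background': P(ore) = 0.6·0.2857 / (0.6·0.2857 + 0.75·0.7143) ≈ 0.2424

0.242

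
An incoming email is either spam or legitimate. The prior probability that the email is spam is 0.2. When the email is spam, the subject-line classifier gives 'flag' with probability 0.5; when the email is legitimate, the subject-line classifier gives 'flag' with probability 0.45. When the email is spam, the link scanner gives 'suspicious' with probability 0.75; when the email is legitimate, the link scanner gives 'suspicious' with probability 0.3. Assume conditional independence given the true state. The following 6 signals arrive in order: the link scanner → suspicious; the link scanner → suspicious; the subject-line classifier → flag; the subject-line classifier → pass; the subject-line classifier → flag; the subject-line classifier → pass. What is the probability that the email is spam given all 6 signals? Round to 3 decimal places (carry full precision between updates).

0.615

After the link scanner='suspicious': P(spam) = 0.75·0.2000 / (0.75·0.2000 + 0.3·0.8000) ≈ 0.3846
After the link scanner='suspicious': P(spam) = 0.75·0.3846 / (0.75·0.3846 + 0.3·0.6154) ≈ 0.6098
After the subject-line classifier='flag': P(spam) = 0.5·0.6098 / (0.5·0.6098 + 0.45·0.3902) ≈ 0.6345
After the subject-line classifier='pass': P(spam) = 0.5·0.6345 / (0.5·0.6345 + 0.55·0.3655) ≈ 0.6121
After the subject-line classifier='flag': P(spam) = 0.5·0.6121 / (0.5·0.6121 + 0.45·0.3879) ≈ 0.6368
After the subject-line classifier='pass': P(spam) = 0.5·0.6368 / (0.5·0.6368 + 0.55·0.3632) ≈ 0.6145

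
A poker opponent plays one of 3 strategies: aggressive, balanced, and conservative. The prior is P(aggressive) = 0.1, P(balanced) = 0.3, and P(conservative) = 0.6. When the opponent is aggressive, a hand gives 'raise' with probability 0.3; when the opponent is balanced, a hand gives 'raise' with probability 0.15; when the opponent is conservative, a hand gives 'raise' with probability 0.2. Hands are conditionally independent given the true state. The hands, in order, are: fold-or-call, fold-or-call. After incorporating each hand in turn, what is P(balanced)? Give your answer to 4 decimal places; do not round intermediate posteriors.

After 'fold-or-call': normaliser = 0.7·0.1000 + 0.85·0.3000 + 0.8·0.6000; P(aggressive) ≈ 0.0870, P(balanced) ≈ 0.3168, P(conservative) ≈ 0.5963
After 'fold-or-call': normaliser = 0.7·0.0870 + 0.85·0.3168 + 0.8·0.5963; P(aggressive) ≈ 0.0754, P(balanced) ≈ 0.3336, P(conservative) ≈ 0.5910

0.3336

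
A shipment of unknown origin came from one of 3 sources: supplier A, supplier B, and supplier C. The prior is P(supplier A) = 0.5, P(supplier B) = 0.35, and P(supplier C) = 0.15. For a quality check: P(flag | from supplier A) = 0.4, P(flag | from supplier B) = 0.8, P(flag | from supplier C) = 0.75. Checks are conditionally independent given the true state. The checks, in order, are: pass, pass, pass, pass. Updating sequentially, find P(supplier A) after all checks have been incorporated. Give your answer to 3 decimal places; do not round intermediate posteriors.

0.983

Each posterior becomes the prior for the next update.
After 'pass': normaliser = 0.6·0.5000 + 0.2·0.3500 + 0.25·0.1500; P(supplier A) ≈ 0.7362, P(supplier B) ≈ 0.1718, P(supplier C) ≈ 0.0920
After 'pass': normaliser = 0.6·0.7362 + 0.2·0.1718 + 0.25·0.0920; P(supplier A) ≈ 0.8851, P(supplier B) ≈ 0.0688, P(supplier C) ≈ 0.0461
After 'pass': normaliser = 0.6·0.8851 + 0.2·0.0688 + 0.25·0.0461; P(supplier A) ≈ 0.9545, P(supplier B) ≈ 0.0247, P(supplier C) ≈ 0.0207
After 'pass': normaliser = 0.6·0.9545 + 0.2·0.0247 + 0.25·0.0207; P(supplier A) ≈ 0.9826, P(supplier B) ≈ 0.0085, P(supplier C) ≈ 0.0089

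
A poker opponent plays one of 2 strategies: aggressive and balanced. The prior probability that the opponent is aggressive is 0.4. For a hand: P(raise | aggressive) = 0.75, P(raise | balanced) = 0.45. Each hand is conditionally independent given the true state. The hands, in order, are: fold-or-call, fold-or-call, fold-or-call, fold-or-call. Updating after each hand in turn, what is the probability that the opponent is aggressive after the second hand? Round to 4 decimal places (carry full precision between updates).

After 'fold-or-call': P(aggressive) = 0.25·0.4000 / (0.25·0.4000 + 0.55·0.6000) ≈ 0.2326
After 'fold-or-call': P(aggressive) = 0.25·0.2326 / (0.25·0.2326 + 0.55·0.7674) ≈ 0.1211

0.1211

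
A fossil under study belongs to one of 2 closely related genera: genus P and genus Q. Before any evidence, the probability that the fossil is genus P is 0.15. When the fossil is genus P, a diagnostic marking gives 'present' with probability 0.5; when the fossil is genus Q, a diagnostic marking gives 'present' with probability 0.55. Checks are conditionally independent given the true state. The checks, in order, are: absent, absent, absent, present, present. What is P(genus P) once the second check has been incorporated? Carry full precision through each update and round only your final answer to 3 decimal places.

Each posterior becomes the prior for the next update.
After 'absent': P(genus P) = 0.5·0.1500 / (0.5·0.1500 + 0.45·0.8500) ≈ 0.1639
After 'absent': P(genus P) = 0.5·0.1639 / (0.5·0.1639 + 0.45·0.8361) ≈ 0.1789

0.179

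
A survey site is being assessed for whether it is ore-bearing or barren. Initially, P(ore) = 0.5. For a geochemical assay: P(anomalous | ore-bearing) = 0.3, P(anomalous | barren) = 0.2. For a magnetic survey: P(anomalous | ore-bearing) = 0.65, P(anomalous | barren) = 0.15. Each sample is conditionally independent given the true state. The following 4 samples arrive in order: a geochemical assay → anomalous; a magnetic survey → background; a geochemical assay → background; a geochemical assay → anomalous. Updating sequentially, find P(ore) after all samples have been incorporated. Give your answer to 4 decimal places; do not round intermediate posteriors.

0.4477

After a geochemical assay='anomalous': P(ore) = 0.3·0.5000 / (0.3·0.5000 + 0.2·0.5000) ≈ 0.6000
After a magnetic survey='background': P(ore) = 0.35·0.6000 / (0.35·0.6000 + 0.85·0.4000) ≈ 0.3818
After a geochemical assay='background': P(ore) = 0.7·0.3818 / (0.7·0.3818 + 0.8·0.6182) ≈ 0.3508
After a geochemical assay='anomalous': P(ore) = 0.3·0.3508 / (0.3·0.3508 + 0.2·0.6492) ≈ 0.4477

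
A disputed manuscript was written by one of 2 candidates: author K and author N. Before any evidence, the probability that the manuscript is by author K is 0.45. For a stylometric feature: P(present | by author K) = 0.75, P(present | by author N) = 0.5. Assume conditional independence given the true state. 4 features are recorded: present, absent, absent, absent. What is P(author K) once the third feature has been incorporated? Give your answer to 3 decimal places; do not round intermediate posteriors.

Each posterior becomes the prior for the next update.
After 'present': P(author K) = 0.75·0.4500 / (0.75·0.4500 + 0.5·0.5500) ≈ 0.5510
After 'absent': P(author K) = 0.25·0.5510 / (0.25·0.5510 + 0.5·0.4490) ≈ 0.3803
After 'absent': P(author K) = 0.25·0.3803 / (0.25·0.3803 + 0.5·0.6197) ≈ 0.2348

0.235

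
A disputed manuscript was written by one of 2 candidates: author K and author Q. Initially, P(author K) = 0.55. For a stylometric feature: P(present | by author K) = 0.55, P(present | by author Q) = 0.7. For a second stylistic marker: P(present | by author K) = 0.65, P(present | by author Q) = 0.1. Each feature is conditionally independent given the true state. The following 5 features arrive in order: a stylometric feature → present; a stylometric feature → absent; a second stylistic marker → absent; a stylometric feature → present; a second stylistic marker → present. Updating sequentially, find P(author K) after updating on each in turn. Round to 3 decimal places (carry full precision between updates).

After a stylometric feature='present': P(author K) = 0.55·0.5500 / (0.55·0.5500 + 0.7·0.4500) ≈ 0.4899
After a stylometric feature='absent': P(author K) = 0.45·0.4899 / (0.45·0.4899 + 0.3·0.5101) ≈ 0.5902
After a second stylistic marker='absent': P(author K) = 0.35·0.5902 / (0.35·0.5902 + 0.9·0.4098) ≈ 0.3591
After a stylometric feature='present': P(author K) = 0.55·0.3591 / (0.55·0.3591 + 0.7·0.6409) ≈ 0.3056
After a second stylistic marker='present': P(author K) = 0.65·0.3056 / (0.65·0.3056 + 0.1·0.6944) ≈ 0.7410

0.741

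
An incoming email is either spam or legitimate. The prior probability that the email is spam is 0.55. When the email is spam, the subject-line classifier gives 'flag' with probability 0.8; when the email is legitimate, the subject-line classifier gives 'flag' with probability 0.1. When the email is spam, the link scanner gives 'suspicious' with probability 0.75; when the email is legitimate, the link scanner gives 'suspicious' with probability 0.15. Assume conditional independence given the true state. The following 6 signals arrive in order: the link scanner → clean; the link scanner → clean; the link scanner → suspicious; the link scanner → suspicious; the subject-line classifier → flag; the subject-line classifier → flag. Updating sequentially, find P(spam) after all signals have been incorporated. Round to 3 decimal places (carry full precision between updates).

After the link scanner='clean': P(spam) = 0.25·0.5500 / (0.25·0.5500 + 0.85·0.4500) ≈ 0.2644
After the link scanner='clean': P(spam) = 0.25·0.2644 / (0.25·0.2644 + 0.85·0.7356) ≈ 0.0956
After the link scanner='suspicious': P(spam) = 0.75·0.0956 / (0.75·0.0956 + 0.15·0.9044) ≈ 0.3458
After the link scanner='suspicious': P(spam) = 0.75·0.3458 / (0.75·0.3458 + 0.15·0.6542) ≈ 0.7255
After the subject-line classifier='flag': P(spam) = 0.8·0.7255 / (0.8·0.7255 + 0.1·0.2745) ≈ 0.9548
After the subject-line classifier='flag': P(spam) = 0.8·0.9548 / (0.8·0.9548 + 0.1·0.0452) ≈ 0.9941

0.994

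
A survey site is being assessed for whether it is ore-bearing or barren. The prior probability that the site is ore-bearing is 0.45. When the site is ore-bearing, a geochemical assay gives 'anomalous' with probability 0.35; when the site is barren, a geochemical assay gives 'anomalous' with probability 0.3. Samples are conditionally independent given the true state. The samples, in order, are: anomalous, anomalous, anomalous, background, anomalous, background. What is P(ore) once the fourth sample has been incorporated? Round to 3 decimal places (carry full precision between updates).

0.547

Each posterior becomes the prior for the next update.
After 'anomalous': P(ore) = 0.35·0.4500 / (0.35·0.4500 + 0.3·0.5500) ≈ 0.4884
After 'anomalous': P(ore) = 0.35·0.4884 / (0.35·0.4884 + 0.3·0.5116) ≈ 0.5269
After 'anomalous': P(ore) = 0.35·0.5269 / (0.35·0.5269 + 0.3·0.4731) ≈ 0.5651
After 'background': P(ore) = 0.65·0.5651 / (0.65·0.5651 + 0.7·0.4349) ≈ 0.5468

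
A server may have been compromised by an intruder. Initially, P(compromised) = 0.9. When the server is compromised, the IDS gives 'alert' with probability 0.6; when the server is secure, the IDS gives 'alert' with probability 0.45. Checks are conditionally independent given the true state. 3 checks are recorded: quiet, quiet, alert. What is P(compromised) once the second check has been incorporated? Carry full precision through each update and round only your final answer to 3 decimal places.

0.826

After 'quiet': P(compromised) = 0.4·0.9000 / (0.4·0.9000 + 0.55·0.1000) ≈ 0.8675
After 'quiet': P(compromised) = 0.4·0.8675 / (0.4·0.8675 + 0.55·0.1325) ≈ 0.8264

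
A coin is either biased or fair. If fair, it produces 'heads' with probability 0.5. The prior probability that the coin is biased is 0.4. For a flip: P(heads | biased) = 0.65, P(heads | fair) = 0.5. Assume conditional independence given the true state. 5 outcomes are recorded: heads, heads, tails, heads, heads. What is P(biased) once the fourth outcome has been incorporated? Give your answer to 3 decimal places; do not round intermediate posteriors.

0.506

After 'heads': P(biased) = 0.65·0.4000 / (0.65·0.4000 + 0.5·0.6000) ≈ 0.4643
After 'heads': P(biased) = 0.65·0.4643 / (0.65·0.4643 + 0.5·0.5357) ≈ 0.5298
After 'tails': P(biased) = 0.35·0.5298 / (0.35·0.5298 + 0.5·0.4702) ≈ 0.4409
After 'heads': P(biased) = 0.65·0.4409 / (0.65·0.4409 + 0.5·0.5591) ≈ 0.5062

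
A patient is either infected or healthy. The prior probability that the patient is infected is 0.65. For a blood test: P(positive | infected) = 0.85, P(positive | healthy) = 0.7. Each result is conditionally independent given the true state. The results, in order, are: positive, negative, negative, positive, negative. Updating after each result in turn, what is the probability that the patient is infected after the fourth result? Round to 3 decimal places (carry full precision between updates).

After 'positive': P(infected) = 0.85·0.6500 / (0.85·0.6500 + 0.7·0.3500) ≈ 0.6928
After 'negative': P(infected) = 0.15·0.6928 / (0.15·0.6928 + 0.3·0.3072) ≈ 0.5300
After 'negative': P(infected) = 0.15·0.5300 / (0.15·0.5300 + 0.3·0.4700) ≈ 0.3605
After 'positive': P(infected) = 0.85·0.3605 / (0.85·0.3605 + 0.7·0.6395) ≈ 0.4064

0.406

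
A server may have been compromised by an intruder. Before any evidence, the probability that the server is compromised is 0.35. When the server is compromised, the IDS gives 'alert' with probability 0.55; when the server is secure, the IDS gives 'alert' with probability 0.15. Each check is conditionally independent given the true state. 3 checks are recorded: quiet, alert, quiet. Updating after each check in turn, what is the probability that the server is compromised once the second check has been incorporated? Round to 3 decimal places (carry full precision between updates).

0.511

After 'quiet': P(compromised) = 0.45·0.3500 / (0.45·0.3500 + 0.85·0.6500) ≈ 0.2218
After 'alert': P(compromised) = 0.55·0.2218 / (0.55·0.2218 + 0.15·0.7782) ≈ 0.5111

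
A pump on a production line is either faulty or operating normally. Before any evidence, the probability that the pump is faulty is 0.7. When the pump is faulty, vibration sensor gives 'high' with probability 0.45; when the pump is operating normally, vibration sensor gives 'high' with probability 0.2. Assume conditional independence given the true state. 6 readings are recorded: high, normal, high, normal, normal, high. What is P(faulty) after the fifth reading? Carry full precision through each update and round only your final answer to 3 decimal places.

After 'high': P(faulty) = 0.45·0.7000 / (0.45·0.7000 + 0.2·0.3000) ≈ 0.8400
After 'normal': P(faulty) = 0.55·0.8400 / (0.55·0.8400 + 0.8·0.1600) ≈ 0.7831
After 'high': P(faulty) = 0.45·0.7831 / (0.45·0.7831 + 0.2·0.2169) ≈ 0.8904
After 'normal': P(faulty) = 0.55·0.8904 / (0.55·0.8904 + 0.8·0.1096) ≈ 0.8481
After 'normal': P(faulty) = 0.55·0.8481 / (0.55·0.8481 + 0.8·0.1519) ≈ 0.7933

0.793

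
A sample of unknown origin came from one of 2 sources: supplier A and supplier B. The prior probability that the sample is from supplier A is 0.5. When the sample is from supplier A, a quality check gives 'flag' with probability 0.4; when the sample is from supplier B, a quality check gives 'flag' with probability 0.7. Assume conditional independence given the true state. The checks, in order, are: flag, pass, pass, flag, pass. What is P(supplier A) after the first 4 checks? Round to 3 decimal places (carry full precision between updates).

After 'flag': P(supplier A) = 0.4·0.5000 / (0.4·0.5000 + 0.7·0.5000) ≈ 0.3636
After 'pass': P(supplier A) = 0.6·0.3636 / (0.6·0.3636 + 0.3·0.6364) ≈ 0.5333
After 'pass': P(supplier A) = 0.6·0.5333 / (0.6·0.5333 + 0.3·0.4667) ≈ 0.6957
After 'flag': P(supplier A) = 0.4·0.6957 / (0.4·0.6957 + 0.7·0.3043) ≈ 0.5664

0.566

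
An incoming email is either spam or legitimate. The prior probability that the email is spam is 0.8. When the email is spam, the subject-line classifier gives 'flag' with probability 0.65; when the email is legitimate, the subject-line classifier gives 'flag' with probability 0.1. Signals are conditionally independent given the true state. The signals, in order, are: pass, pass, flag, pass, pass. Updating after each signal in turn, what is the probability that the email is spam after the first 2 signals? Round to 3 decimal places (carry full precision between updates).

0.377

After 'pass': P(spam) = 0.35·0.8000 / (0.35·0.8000 + 0.9·0.2000) ≈ 0.6087
After 'pass': P(spam) = 0.35·0.6087 / (0.35·0.6087 + 0.9·0.3913) ≈ 0.3769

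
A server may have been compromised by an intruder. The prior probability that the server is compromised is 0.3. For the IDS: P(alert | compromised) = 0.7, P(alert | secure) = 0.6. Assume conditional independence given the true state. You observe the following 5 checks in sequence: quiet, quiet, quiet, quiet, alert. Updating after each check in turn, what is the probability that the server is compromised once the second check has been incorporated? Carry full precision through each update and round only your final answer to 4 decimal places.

Each posterior becomes the prior for the next update.
After 'quiet': P(compromised) = 0.3·0.3000 / (0.3·0.3000 + 0.4·0.7000) ≈ 0.2432
After 'quiet': P(compromised) = 0.3·0.2432 / (0.3·0.2432 + 0.4·0.7568) ≈ 0.1942

0.1942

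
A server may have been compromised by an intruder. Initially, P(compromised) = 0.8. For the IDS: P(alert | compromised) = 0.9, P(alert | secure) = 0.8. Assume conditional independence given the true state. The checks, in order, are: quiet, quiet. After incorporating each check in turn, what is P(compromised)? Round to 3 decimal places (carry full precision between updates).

Apply Bayes' rule sequentially, carrying P(compromised) forward.
After 'quiet': P(compromised) = 0.1·0.8000 / (0.1·0.8000 + 0.2·0.2000) ≈ 0.6667
After 'quiet': P(compromised) = 0.1·0.6667 / (0.1·0.6667 + 0.2·0.3333) ≈ 0.5000

0.500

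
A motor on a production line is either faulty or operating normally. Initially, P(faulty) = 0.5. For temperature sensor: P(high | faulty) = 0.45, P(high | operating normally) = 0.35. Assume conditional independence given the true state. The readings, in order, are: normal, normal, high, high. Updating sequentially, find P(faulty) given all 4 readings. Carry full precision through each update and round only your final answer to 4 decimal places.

0.5420

After 'normal': P(faulty) = 0.55·0.5000 / (0.55·0.5000 + 0.65·0.5000) ≈ 0.4583
After 'normal': P(faulty) = 0.55·0.4583 / (0.55·0.4583 + 0.65·0.5417) ≈ 0.4172
After 'high': P(faulty) = 0.45·0.4172 / (0.45·0.4172 + 0.35·0.5828) ≈ 0.4793
After 'high': P(faulty) = 0.45·0.4793 / (0.45·0.4793 + 0.35·0.5207) ≈ 0.5420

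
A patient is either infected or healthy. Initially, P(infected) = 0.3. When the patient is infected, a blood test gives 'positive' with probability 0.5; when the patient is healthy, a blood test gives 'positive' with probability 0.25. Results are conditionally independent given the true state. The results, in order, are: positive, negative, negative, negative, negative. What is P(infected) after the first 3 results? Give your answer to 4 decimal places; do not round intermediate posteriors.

0.2759

After 'positive': P(infected) = 0.5·0.3000 / (0.5·0.3000 + 0.25·0.7000) ≈ 0.4615
After 'negative': P(infected) = 0.5·0.4615 / (0.5·0.4615 + 0.75·0.5385) ≈ 0.3636
After 'negative': P(infected) = 0.5·0.3636 / (0.5·0.3636 + 0.75·0.6364) ≈ 0.2759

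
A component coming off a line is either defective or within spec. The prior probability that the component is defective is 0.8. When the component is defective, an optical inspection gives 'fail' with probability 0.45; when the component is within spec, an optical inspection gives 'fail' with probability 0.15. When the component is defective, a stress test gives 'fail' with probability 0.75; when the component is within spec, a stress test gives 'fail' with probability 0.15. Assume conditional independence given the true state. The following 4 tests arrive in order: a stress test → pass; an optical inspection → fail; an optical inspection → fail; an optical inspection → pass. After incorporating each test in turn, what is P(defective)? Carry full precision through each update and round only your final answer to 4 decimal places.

After a stress test='pass': P(defective) = 0.25·0.8000 / (0.25·0.8000 + 0.85·0.2000) ≈ 0.5405
After an optical inspection='fail': P(defective) = 0.45·0.5405 / (0.45·0.5405 + 0.15·0.4595) ≈ 0.7792
After an optical inspection='fail': P(defective) = 0.45·0.7792 / (0.45·0.7792 + 0.15·0.2208) ≈ 0.9137
After an optical inspection='pass': P(defective) = 0.55·0.9137 / (0.55·0.9137 + 0.85·0.0863) ≈ 0.8726

0.8726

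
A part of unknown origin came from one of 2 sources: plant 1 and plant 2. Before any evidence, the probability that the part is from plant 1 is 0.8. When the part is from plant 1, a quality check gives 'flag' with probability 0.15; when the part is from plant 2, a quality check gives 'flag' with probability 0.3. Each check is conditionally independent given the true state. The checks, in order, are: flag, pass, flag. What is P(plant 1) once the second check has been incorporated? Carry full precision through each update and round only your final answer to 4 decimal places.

0.7083

After 'flag': P(plant 1) = 0.15·0.8000 / (0.15·0.8000 + 0.3·0.2000) ≈ 0.6667
After 'pass': P(plant 1) = 0.85·0.6667 / (0.85·0.6667 + 0.7·0.3333) ≈ 0.7083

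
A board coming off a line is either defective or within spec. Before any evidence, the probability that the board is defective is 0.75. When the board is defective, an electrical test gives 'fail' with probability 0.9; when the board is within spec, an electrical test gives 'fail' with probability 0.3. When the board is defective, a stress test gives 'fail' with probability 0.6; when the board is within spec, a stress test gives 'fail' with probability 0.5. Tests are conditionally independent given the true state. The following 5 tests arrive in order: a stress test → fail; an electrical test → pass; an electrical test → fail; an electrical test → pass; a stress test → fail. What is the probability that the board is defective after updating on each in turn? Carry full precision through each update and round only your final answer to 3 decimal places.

After a stress test='fail': P(defective) = 0.6·0.7500 / (0.6·0.7500 + 0.5·0.2500) ≈ 0.7826
After an electrical test='pass': P(defective) = 0.1·0.7826 / (0.1·0.7826 + 0.7·0.2174) ≈ 0.3396
After an electrical test='fail': P(defective) = 0.9·0.3396 / (0.9·0.3396 + 0.3·0.6604) ≈ 0.6067
After an electrical test='pass': P(defective) = 0.1·0.6067 / (0.1·0.6067 + 0.7·0.3933) ≈ 0.1806
After a stress test='fail': P(defective) = 0.6·0.1806 / (0.6·0.1806 + 0.5·0.8194) ≈ 0.2092

0.209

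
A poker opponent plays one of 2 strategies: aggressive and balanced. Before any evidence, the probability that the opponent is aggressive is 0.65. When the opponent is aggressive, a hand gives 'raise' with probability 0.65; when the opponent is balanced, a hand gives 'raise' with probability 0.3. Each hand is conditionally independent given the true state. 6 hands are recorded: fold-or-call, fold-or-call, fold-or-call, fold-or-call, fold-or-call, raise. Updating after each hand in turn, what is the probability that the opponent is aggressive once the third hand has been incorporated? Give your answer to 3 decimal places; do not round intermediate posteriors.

After 'fold-or-call': P(aggressive) = 0.35·0.6500 / (0.35·0.6500 + 0.7·0.3500) ≈ 0.4815
After 'fold-or-call': P(aggressive) = 0.35·0.4815 / (0.35·0.4815 + 0.7·0.5185) ≈ 0.3171
After 'fold-or-call': P(aggressive) = 0.35·0.3171 / (0.35·0.3171 + 0.7·0.6829) ≈ 0.1884

0.188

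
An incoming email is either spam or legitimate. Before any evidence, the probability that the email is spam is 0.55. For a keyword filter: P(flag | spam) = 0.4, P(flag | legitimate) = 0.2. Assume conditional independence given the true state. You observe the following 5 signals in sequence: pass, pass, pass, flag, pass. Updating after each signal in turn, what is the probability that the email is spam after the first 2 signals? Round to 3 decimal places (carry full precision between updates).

After 'pass': P(spam) = 0.6·0.5500 / (0.6·0.5500 + 0.8·0.4500) ≈ 0.4783
After 'pass': P(spam) = 0.6·0.4783 / (0.6·0.4783 + 0.8·0.5217) ≈ 0.4074

0.407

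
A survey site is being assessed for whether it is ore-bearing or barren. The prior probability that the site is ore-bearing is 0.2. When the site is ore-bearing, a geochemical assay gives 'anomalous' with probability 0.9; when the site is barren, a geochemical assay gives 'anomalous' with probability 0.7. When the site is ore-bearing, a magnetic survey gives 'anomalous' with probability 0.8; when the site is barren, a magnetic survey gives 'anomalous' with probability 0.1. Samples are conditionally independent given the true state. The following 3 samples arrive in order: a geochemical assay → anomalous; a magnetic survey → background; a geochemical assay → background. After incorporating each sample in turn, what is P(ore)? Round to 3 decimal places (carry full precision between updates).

0.023

After a geochemical assay='anomalous': P(ore) = 0.9·0.2000 / (0.9·0.2000 + 0.7·0.8000) ≈ 0.2432
After a magnetic survey='background': P(ore) = 0.2·0.2432 / (0.2·0.2432 + 0.9·0.7568) ≈ 0.0667
After a geochemical assay='background': P(ore) = 0.1·0.0667 / (0.1·0.0667 + 0.3·0.9333) ≈ 0.0233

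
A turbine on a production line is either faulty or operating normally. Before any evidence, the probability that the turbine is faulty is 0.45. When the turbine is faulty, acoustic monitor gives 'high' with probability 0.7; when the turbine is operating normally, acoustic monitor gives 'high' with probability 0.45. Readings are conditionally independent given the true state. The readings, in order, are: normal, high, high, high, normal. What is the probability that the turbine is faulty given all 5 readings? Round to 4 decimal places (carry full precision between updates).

0.4782

Each posterior becomes the prior for the next update.
After 'normal': P(faulty) = 0.3·0.4500 / (0.3·0.4500 + 0.55·0.5500) ≈ 0.3086
After 'high': P(faulty) = 0.7·0.3086 / (0.7·0.3086 + 0.45·0.6914) ≈ 0.4098
After 'high': P(faulty) = 0.7·0.4098 / (0.7·0.4098 + 0.45·0.5902) ≈ 0.5192
After 'high': P(faulty) = 0.7·0.5192 / (0.7·0.5192 + 0.45·0.4808) ≈ 0.6268
After 'normal': P(faulty) = 0.3·0.6268 / (0.3·0.6268 + 0.55·0.3732) ≈ 0.4782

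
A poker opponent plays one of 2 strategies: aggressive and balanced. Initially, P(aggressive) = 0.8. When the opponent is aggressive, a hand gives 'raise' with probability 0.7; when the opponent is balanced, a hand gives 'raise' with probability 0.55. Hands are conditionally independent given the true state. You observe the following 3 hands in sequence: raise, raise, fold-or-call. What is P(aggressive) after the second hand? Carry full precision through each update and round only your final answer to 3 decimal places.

After 'raise': P(aggressive) = 0.7·0.8000 / (0.7·0.8000 + 0.55·0.2000) ≈ 0.8358
After 'raise': P(aggressive) = 0.7·0.8358 / (0.7·0.8358 + 0.55·0.1642) ≈ 0.8663

0.866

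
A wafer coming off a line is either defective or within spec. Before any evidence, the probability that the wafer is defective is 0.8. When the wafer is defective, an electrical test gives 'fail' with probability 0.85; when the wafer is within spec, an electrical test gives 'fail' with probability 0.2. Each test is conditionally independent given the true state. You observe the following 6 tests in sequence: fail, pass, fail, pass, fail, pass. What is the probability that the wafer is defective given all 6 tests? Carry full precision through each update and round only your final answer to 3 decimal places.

Apply Bayes' rule sequentially, carrying P(defective) forward.
After 'fail': P(defective) = 0.85·0.8000 / (0.85·0.8000 + 0.2·0.2000) ≈ 0.9444
After 'pass': P(defective) = 0.15·0.9444 / (0.15·0.9444 + 0.8·0.0556) ≈ 0.7612
After 'fail': P(defective) = 0.85·0.7612 / (0.85·0.7612 + 0.2·0.2388) ≈ 0.9313
After 'pass': P(defective) = 0.15·0.9313 / (0.15·0.9313 + 0.8·0.0687) ≈ 0.7175
After 'fail': P(defective) = 0.85·0.7175 / (0.85·0.7175 + 0.2·0.2825) ≈ 0.9152
After 'pass': P(defective) = 0.15·0.9152 / (0.15·0.9152 + 0.8·0.0848) ≈ 0.6693

0.669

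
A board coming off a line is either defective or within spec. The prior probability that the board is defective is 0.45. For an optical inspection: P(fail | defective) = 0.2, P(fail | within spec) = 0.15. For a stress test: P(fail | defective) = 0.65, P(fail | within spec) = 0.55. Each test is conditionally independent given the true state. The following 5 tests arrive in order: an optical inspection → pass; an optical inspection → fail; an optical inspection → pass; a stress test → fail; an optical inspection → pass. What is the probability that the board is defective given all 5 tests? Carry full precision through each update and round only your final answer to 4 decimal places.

After an optical inspection='pass': P(defective) = 0.8·0.4500 / (0.8·0.4500 + 0.85·0.5500) ≈ 0.4350
After an optical inspection='fail': P(defective) = 0.2·0.4350 / (0.2·0.4350 + 0.15·0.5650) ≈ 0.5066
After an optical inspection='pass': P(defective) = 0.8·0.5066 / (0.8·0.5066 + 0.85·0.4934) ≈ 0.4914
After a stress test='fail': P(defective) = 0.65·0.4914 / (0.65·0.4914 + 0.55·0.5086) ≈ 0.5332
After an optical inspection='pass': P(defective) = 0.8·0.5332 / (0.8·0.5332 + 0.85·0.4668) ≈ 0.5180

0.5180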